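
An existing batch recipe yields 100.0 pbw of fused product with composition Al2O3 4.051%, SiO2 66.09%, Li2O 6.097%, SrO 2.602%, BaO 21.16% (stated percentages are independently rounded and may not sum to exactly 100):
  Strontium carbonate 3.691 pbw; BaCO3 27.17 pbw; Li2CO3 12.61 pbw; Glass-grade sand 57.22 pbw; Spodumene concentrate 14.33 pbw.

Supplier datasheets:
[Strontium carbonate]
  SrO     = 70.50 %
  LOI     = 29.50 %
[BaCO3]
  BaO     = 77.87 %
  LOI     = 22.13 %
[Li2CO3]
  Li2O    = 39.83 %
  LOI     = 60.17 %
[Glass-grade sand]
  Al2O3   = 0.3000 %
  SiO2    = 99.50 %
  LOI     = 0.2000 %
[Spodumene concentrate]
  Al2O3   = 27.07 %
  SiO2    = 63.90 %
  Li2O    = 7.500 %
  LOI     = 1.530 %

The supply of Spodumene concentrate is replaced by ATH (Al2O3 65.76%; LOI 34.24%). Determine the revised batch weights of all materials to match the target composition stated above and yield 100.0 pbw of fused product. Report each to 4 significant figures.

Each numeric step maintains full precision at every stage — working values are shown rounded to four significant digits. Every reported result is rounded once only — all derived quantities (the totals, net glass mass, the five compositions, ignition loss, the yield) are computed using the weight values per 100.0 pbw of glass in full float precision, as they appear in either problem or answer.
Target oxide masses per 100.0 pbw fused product:
  Al2O3: 4.051% × 100.0 = 4.051 pbw
  SiO2: 66.09% × 100.0 = 66.09 pbw
  Li2O: 6.097% × 100.0 = 6.097 pbw
  SrO: 2.602% × 100.0 = 2.602 pbw
  BaO: 21.16% × 100.0 = 21.16 pbw
Mass-balance tally per oxide working from each reported weight, on the stated basis (oxide sums agree with the targets up to rounding of the answer):
  Al2O3: 66.42·0.003000 + 5.857·0.6576 = 4.051 pbw (target 4.051 pbw)
  SiO2: 66.42·0.9950 = 66.09 pbw (target 66.09 pbw)
  Li2O: 15.31·0.3983 = 6.098 pbw (target 6.097 pbw)
  SrO: 3.691·0.7050 = 2.602 pbw (target 2.602 pbw)
  BaO: 27.17·0.7787 = 21.16 pbw (target 21.16 pbw)
The glass-mass cross-check: net batch after ignition = 100.0 pbw (summing oxide targets gives 100.0 pbw; versus the stated basis of 100.0 pbw — deltas are rounding alone).
Batch grand total — Σ batch = 118.4 pbw; ignition loss, Σ(batch × LOI) = 18.45 pbw; yield, glass over the total, = 84.42%.

Revised batch per 100.0 pbw fused product:
  Strontium carbonate: 3.691 pbw
  BaCO3: 27.17 pbw
  Li2CO3: 15.31 pbw
  Glass-grade sand: 66.42 pbw
  ATH: 5.857 pbw
Total batch = 118.4 pbw; LOI loss = 18.45 pbw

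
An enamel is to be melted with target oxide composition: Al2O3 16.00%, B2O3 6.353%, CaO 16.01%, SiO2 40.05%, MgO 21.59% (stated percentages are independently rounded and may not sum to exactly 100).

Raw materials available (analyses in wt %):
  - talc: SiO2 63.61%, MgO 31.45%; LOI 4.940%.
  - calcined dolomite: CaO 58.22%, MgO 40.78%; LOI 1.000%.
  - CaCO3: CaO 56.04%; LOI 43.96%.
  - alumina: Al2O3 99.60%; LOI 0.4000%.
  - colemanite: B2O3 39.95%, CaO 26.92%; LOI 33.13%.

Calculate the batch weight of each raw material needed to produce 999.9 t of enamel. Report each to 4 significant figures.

Values along the way appear, with 4-significant-figure rounding, between the steps; the whole derivation runs at exact precision at each step. Each reported number is rounded exactly once — the derived quantities are computed using the weight values on 999.9 t of glass in full float precision (ignition loss, five oxide percentages, yield, the totals, net glass mass) as given in the question or the answer.
Target oxide masses per 999.9 t enamel:
  Al2O3: 16.00% × 999.9 = 160.0 t
  B2O3: 6.353% × 999.9 = 63.52 t
  CaO: 16.01% × 999.9 = 160.1 t
  SiO2: 40.05% × 999.9 = 400.5 t
  MgO: 21.59% × 999.9 = 215.9 t
Oxide-by-oxide audit on the weights just shown, relative to the basis at hand (every target is met by its sum inside rounding margins):
  Al2O3: 160.6·0.9960 = 160.0 t (target 160.0 t)
  B2O3: 159.0·0.3995 = 63.52 t (target 63.52 t)
  CaO: 43.85·0.5822 + 163.7·0.5604 + 159.0·0.2692 = 160.1 t (target 160.1 t)
  SiO2: 629.6·0.6361 = 400.5 t (target 400.5 t)
  MgO: 629.6·0.3145 + 43.85·0.4078 = 215.9 t (target 215.9 t)
Glass-mass sanity pass: net batch after ignition = 999.9 t (per-oxide target masses sum to 999.9 t; with the basis standing at 999.9 t — deltas are rounding alone).
Total batch = Σ batch = 1157 t; Σ batch·LOI gives LOI loss = 156.8 t; as yield: glass ÷ batch → 86.44%.

Batch per 999.9 t enamel:
  talc: 629.6 t
  calcined dolomite: 43.85 t
  CaCO3: 163.7 t
  alumina: 160.6 t
  colemanite: 159.0 t
Total batch = 1157 t; LOI loss = 156.8 t; yield = 86.44%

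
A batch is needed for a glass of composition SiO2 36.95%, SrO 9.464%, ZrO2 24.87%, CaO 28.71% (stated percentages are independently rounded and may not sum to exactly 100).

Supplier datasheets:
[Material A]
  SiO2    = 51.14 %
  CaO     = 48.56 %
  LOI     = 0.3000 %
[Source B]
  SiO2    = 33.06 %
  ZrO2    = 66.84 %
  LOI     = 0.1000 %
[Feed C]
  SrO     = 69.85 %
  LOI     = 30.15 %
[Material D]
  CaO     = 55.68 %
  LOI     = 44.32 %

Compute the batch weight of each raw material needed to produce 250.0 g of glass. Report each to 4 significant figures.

All internal work runs at exact precision at each step. Working values are displayed (rounded to four significant digits) in the printout; every reported value is rounded just once; all derived quantities (the totals, ignition loss, glass mass, yield, four oxide percentages) are recomputed at exact precision from the weighed amounts on 250.0 g of glass, as set out in problem or answer.
Target oxide masses per 250.0 g glass:
  SiO2: 36.95% × 250.0 = 92.38 g
  SrO: 9.464% × 250.0 = 23.66 g
  ZrO2: 24.87% × 250.0 = 62.18 g
  CaO: 28.71% × 250.0 = 71.78 g
Balance tally, oxide-wise, working from each reported weight, at the basis given (target by target, the sums agree inside rounding margins):
  SiO2: 120.5·0.5114 + 93.02·0.3306 = 92.38 g (target 92.38 g)
  SrO: 33.87·0.6985 = 23.66 g (target 23.66 g)
  ZrO2: 93.02·0.6684 = 62.17 g (target 62.18 g)
  CaO: 120.5·0.4856 + 23.82·0.5568 = 71.78 g (target 71.78 g)
Consistency of the glass mass: net batch after ignition = 250.0 g (the targets, summed, come to 250.0 g; with the basis standing at 250.0 g — deltas are rounding alone).
Summing the batch: Σ batch = 271.2 g; the LOI term Σ batch·LOI equals 21.22 g; yield = glass ÷ total batch = 92.17%.

Batch per 250.0 g glass:
  Material A: 120.5 g
  Source B: 93.02 g
  Feed C: 33.87 g
  Material D: 23.82 g
Total batch = 271.2 g; LOI loss = 21.22 g; yield = 92.17%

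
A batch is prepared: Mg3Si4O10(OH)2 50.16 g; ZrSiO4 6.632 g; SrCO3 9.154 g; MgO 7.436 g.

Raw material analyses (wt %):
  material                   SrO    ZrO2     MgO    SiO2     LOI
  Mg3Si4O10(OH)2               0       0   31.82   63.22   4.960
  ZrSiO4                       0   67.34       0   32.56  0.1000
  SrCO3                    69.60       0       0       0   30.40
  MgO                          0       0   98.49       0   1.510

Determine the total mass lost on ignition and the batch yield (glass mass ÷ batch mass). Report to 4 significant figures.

LOI loss = 5.390 g; glass = 67.99 g; yield = 92.66%

Each numeric step runs at exact precision at all times. Working values are printed rounded off to 4 significant figures within the worked lines; exactly one rounding is applied to each reported number. The derived quantities, which include the yield, the totals, the four compositions, glass mass, ignition loss, are carried at full float precision, as quoted within the problem or answer text, starting from the weights at 67.99 g of glass.
Material-by-material LOI:
  Mg3Si4O10(OH)2: 50.16 × 0.04960 = 2.488 g
  ZrSiO4: 6.632 × 0.001000 = 0.006632 g
  SrCO3: 9.154 × 0.3040 = 2.783 g
  MgO: 7.436 × 0.01510 = 0.1123 g
Total LOI = 5.390 g
Glass = batch − LOI = 73.38 − 5.390 = 67.99 g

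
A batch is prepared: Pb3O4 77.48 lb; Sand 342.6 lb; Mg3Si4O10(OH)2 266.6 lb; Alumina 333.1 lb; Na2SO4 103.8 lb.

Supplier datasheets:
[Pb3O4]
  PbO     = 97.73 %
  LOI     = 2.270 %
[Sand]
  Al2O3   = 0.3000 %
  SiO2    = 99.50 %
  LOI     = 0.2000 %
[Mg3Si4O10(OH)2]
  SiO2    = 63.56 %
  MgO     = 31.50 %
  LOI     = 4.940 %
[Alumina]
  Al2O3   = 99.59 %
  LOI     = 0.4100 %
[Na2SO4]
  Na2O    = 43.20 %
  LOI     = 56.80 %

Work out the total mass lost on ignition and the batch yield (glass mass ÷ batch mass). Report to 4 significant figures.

Mid-chain values are printed rounded to four significant figures as written — all internal work holds full precision at each step; each reported figure is rounded once only; the derived quantities, including the five compositions, net glass mass, the totals, the yield, ignition loss, are rebuilt using the weight values per 1048 lb of glass in full float precision as written in either problem or answer.
LOI of each material in turn:
  Pb3O4: 77.48 × 0.02270 = 1.759 lb
  Sand: 342.6 × 0.002000 = 0.6852 lb
  Mg3Si4O10(OH)2: 266.6 × 0.04940 = 13.17 lb
  Alumina: 333.1 × 0.004100 = 1.366 lb
  Na2SO4: 103.8 × 0.5680 = 58.96 lb
Total LOI = 75.94 lb
Glass = batch − LOI = 1124 − 75.94 = 1048 lb

LOI loss = 75.94 lb; glass = 1048 lb; yield = 93.24%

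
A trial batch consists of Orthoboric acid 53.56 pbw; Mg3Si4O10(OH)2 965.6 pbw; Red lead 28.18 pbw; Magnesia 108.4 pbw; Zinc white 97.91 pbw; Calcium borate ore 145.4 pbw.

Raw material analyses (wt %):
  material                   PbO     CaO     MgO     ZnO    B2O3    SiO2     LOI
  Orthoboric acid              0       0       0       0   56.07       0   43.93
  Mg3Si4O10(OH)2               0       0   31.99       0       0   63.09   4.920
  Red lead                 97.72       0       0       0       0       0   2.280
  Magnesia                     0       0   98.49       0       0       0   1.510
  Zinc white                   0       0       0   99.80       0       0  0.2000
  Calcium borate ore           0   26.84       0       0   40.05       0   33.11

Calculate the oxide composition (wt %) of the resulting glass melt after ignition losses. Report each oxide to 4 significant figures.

Intermediates are printed (rounded to four significant figures) across the worked steps; each numeric step carries full precision throughout; each reported value carries a single rounding — the derived quantities are computed from the batch weights on 1277 pbw of glass at full float precision (yield, six oxide percentages, glass mass, LOI, the totals) precisely as stated by either problem or answer.
Oxide-by-oxide delivered mass:
  PbO: 28.18·0.9772 = 27.54 pbw
  CaO: 145.4·0.2684 = 39.03 pbw
  MgO: 965.6·0.3199 + 108.4·0.9849 = 415.7 pbw
  ZnO: 97.91·0.9980 = 97.71 pbw
  B2O3: 53.56·0.5607 + 145.4·0.4005 = 88.26 pbw
  SiO2: 965.6·0.6309 = 609.2 pbw
LOI: 53.56·0.4393 + 965.6·0.04920 + 28.18·0.02280 + 108.4·0.01510 + 97.91·0.002000 + 145.4·0.3311 = 121.7 pbw
batch − LOI leaves glass = 1399 − 121.7 = 1277 pbw (equal to the oxide-mass sum)
each oxide over glass, ×100, is wt %

Glass mass = 1277 pbw (batch 1399 − LOI 121.7).
Composition: PbO 2.156%, CaO 3.055%, MgO 32.54%, ZnO 7.649%, B2O3 6.910%, SiO2 47.69%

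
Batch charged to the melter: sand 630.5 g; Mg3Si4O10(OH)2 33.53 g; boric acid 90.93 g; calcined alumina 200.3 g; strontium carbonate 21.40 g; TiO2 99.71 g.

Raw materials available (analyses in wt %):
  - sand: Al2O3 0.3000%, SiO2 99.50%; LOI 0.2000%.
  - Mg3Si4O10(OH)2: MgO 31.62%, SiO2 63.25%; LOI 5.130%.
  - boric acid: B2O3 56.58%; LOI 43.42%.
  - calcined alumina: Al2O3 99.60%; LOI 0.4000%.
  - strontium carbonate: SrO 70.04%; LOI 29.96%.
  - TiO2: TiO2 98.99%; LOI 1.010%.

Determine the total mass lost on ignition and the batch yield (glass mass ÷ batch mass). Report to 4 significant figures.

The whole derivation carries full precision from start to finish. Mid-chain values are shown, rounded to 4 significant digits, at each printed step. Exactly one rounding lands on every reported result — the derived quantities are computed from the weighed amounts per 1026 g of glass in exact precision (ignition loss, the six compositions, yield, glass mass, the totals), exactly as printed in question or answer.
LOI of each material in turn:
  sand: 630.5 × 0.002000 = 1.261 g
  Mg3Si4O10(OH)2: 33.53 × 0.05130 = 1.720 g
  boric acid: 90.93 × 0.4342 = 39.48 g
  calcined alumina: 200.3 × 0.004000 = 0.8012 g
  strontium carbonate: 21.40 × 0.2996 = 6.411 g
  TiO2: 99.71 × 0.01010 = 1.007 g
Total LOI = 50.68 g
Glass = batch − LOI = 1076 − 50.68 = 1026 g

LOI loss = 50.68 g; glass = 1026 g; yield = 95.29%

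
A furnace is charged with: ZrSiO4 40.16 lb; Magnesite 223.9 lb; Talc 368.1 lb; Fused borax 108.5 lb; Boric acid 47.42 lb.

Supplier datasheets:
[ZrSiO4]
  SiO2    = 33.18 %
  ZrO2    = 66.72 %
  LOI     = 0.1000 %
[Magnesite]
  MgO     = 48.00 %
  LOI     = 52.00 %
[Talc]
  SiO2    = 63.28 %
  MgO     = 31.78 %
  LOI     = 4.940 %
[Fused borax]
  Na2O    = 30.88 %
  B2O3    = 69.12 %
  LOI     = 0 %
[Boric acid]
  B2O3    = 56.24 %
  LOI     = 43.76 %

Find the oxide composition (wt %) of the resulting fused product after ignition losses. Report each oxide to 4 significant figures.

Glass mass = 632.7 lb (batch 788.1 − LOI 155.4).
Composition: SiO2 38.92%, Na2O 5.296%, MgO 35.48%, B2O3 16.07%, ZrO2 4.235%

Every computation holds full float precision from first step to last. Working values are printed, with 4-significant-digit rounding, across the worked steps. Exactly one rounding lands on every reported figure; derived quantities are rebuilt starting from the weights at 632.7 lb of glass in exact precision (ignition loss, yield, totals, net glass mass, the five compositions) as quoted within the question or the answer.
Oxide masses out of the charge:
  SiO2: 40.16·0.3318 + 368.1·0.6328 = 246.3 lb
  Na2O: 108.5·0.3088 = 33.50 lb
  MgO: 223.9·0.4800 + 368.1·0.3178 = 224.5 lb
  B2O3: 108.5·0.6912 + 47.42·0.5624 = 101.7 lb
  ZrO2: 40.16·0.6672 = 26.79 lb
LOI: 40.16·0.001000 + 223.9·0.5200 + 368.1·0.04940 + 47.42·0.4376 = 155.4 lb
Glass mass = batch − LOI = 788.1 − 155.4 = 632.7 lb (the oxide masses sum to this)
wt %: oxide over glass, times 100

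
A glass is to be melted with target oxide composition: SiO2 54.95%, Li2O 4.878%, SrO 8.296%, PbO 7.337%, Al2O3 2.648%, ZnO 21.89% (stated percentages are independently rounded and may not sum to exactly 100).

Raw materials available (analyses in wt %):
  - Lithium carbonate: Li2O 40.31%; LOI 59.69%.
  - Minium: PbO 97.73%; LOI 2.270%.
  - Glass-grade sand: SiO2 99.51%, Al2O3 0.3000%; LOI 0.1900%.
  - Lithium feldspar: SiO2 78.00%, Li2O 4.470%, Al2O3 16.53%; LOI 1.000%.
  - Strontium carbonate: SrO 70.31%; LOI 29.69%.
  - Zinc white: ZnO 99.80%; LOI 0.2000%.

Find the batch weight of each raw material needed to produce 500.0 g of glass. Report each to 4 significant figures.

Batch per 500.0 g glass:
  Lithium carbonate: 52.06 g
  Minium: 37.54 g
  Glass-grade sand: 216.4 g
  Lithium feldspar: 76.17 g
  Strontium carbonate: 59.00 g
  Zinc white: 109.7 g
Total batch = 550.9 g; LOI loss = 50.84 g; yield = 90.77%

Values along the way are shown rounded to 4 significant digits in the working. The working math runs at full float precision from first step to last; every reported result is rounded just once; all derived quantities (the six compositions, glass mass, ignition loss, the totals, the yield) are recomputed using the weight values at 500.0 g of glass in full float precision, as set out in question or answer.
Per-oxide target masses for 500.0 g glass:
  SiO2: 54.95% × 500.0 = 274.8 g
  Li2O: 4.878% × 500.0 = 24.39 g
  SrO: 8.296% × 500.0 = 41.48 g
  PbO: 7.337% × 500.0 = 36.68 g
  Al2O3: 2.648% × 500.0 = 13.24 g
  ZnO: 21.89% × 500.0 = 109.4 g
Oxide-by-oxide audit applying the batch weights above, relative to the basis at hand (sum by sum, the targets are met net of answer rounding effects):
  SiO2: 216.4·0.9951 + 76.17·0.7800 = 274.8 g (target 274.8 g)
  Li2O: 52.06·0.4031 + 76.17·0.04470 = 24.39 g (target 24.39 g)
  SrO: 59.00·0.7031 = 41.48 g (target 41.48 g)
  PbO: 37.54·0.9773 = 36.69 g (target 36.68 g)
  Al2O3: 216.4·0.003000 + 76.17·0.1653 = 13.24 g (target 13.24 g)
  ZnO: 109.7·0.9980 = 109.5 g (target 109.4 g)
Consistency of the glass mass: batch total minus LOI = 500.0 g (targets for the oxides total 500.0 g; against the stated basis, 500.0 g — rounding explains the deltas).
Total batch = Σ batch = 550.9 g; LOI removed, Σ of batch·LOI: 50.84 g; yield, glass over the total, = 90.77%.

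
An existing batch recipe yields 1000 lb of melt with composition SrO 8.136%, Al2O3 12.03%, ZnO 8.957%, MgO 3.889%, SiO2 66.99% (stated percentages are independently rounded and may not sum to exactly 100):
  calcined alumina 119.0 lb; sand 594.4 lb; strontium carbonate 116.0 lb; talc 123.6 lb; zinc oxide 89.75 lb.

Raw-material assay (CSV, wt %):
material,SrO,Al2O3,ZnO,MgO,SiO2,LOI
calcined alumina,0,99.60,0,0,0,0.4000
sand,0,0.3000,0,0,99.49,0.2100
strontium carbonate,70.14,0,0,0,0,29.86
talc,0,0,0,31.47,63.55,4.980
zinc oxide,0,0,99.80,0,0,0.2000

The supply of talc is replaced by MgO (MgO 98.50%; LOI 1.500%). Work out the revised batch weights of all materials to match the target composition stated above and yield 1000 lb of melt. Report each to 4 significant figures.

Revised batch per 1000 lb melt:
  calcined alumina: 118.8 lb
  sand: 673.3 lb
  strontium carbonate: 116.0 lb
  MgO: 39.48 lb
  zinc oxide: 89.75 lb
Total batch = 1037 lb; LOI loss = 37.30 lb

All arithmetic carries full precision in every operation — the intermediate values are shown rounded to 4 significant digits on the page — a single rounding yields every reported figure; the derived quantities (yield, the totals, LOI, the five compositions, net glass mass) are carried at full float precision starting from the weights on 1000 lb of glass, as they appear in either problem or answer.
Oxide mass targets, per 1000 lb melt:
  SrO: 8.136% × 1000 = 81.36 lb
  Al2O3: 12.03% × 1000 = 120.3 lb
  ZnO: 8.957% × 1000 = 89.57 lb
  MgO: 3.889% × 1000 = 38.89 lb
  SiO2: 66.99% × 1000 = 669.9 lb
A balance pass over the oxides, per the reported batch figures, relative to the basis at hand (oxide sums agree with the targets inside rounding margins):
  SrO: 116.0·0.7014 = 81.36 lb (target 81.36 lb)
  Al2O3: 118.8·0.9960 + 673.3·0.003000 = 120.3 lb (target 120.3 lb)
  ZnO: 89.75·0.9980 = 89.57 lb (target 89.57 lb)
  MgO: 39.48·0.9850 = 38.89 lb (target 38.89 lb)
  SiO2: 673.3·0.9949 = 669.9 lb (target 669.9 lb)
Glass-mass sanity pass: batch total minus LOI = 1000 lb (oxide target masses add up to 1000 lb; the stated basis being 1000 lb — gaps are rounding artifacts).
Batch grand total — Σ batch = 1037 lb; the LOI term Σ batch·LOI equals 37.30 lb; yield, glass over the total, = 96.40%.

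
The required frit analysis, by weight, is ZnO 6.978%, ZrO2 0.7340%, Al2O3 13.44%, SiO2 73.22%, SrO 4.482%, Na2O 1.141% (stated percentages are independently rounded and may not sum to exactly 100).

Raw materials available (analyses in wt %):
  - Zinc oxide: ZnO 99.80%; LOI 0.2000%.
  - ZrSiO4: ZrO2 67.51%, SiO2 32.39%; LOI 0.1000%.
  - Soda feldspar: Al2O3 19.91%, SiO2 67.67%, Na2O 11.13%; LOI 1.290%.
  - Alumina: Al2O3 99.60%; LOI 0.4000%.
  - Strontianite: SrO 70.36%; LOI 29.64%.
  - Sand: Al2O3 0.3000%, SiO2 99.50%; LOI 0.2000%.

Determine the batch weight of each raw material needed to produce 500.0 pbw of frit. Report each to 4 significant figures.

The working math maintains full precision throughout — in-progress results appear, rounded to 4 significant digits, at each printed step; a single rounding yields each reported result — derived quantities (six oxide percentages, yield, ignition loss, totals, glass mass) are computed starting from the weights for 500.0 pbw of glass in full float precision as given in the problem or answer text.
Oxide mass targets, per 500.0 pbw frit:
  ZnO: 6.978% × 500.0 = 34.89 pbw
  ZrO2: 0.7340% × 500.0 = 3.670 pbw
  Al2O3: 13.44% × 500.0 = 67.20 pbw
  SiO2: 73.22% × 500.0 = 366.1 pbw
  SrO: 4.482% × 500.0 = 22.41 pbw
  Na2O: 1.141% × 500.0 = 5.705 pbw
Mass-balance tally per oxide with the batch weights as given, per the basis as stated (delivered sums recover each target within answer rounding):
  ZnO: 34.96·0.9980 = 34.89 pbw (target 34.89 pbw)
  ZrO2: 5.436·0.6751 = 3.670 pbw (target 3.670 pbw)
  Al2O3: 51.26·0.1991 + 56.23·0.9960 + 331.3·0.003000 = 67.20 pbw (target 67.20 pbw)
  SiO2: 5.436·0.3239 + 51.26·0.6767 + 331.3·0.9950 = 366.1 pbw (target 366.1 pbw)
  SrO: 31.85·0.7036 = 22.41 pbw (target 22.41 pbw)
  Na2O: 51.26·0.1113 = 5.705 pbw (target 5.705 pbw)
Mass balance on the glass: total charge less LOI = 500.0 pbw (targets for the oxides total 500.0 pbw; against the stated basis, 500.0 pbw — a pure rounding effect).
Batch grand total — Σ batch = 511.0 pbw; loss to ignition Σ batch·LOI = 11.06 pbw; yield: glass divided by total = 97.83%.

Batch per 500.0 pbw frit:
  Zinc oxide: 34.96 pbw
  ZrSiO4: 5.436 pbw
  Soda feldspar: 51.26 pbw
  Alumina: 56.23 pbw
  Strontianite: 31.85 pbw
  Sand: 331.3 pbw
Total batch = 511.0 pbw; LOI loss = 11.06 pbw; yield = 97.83%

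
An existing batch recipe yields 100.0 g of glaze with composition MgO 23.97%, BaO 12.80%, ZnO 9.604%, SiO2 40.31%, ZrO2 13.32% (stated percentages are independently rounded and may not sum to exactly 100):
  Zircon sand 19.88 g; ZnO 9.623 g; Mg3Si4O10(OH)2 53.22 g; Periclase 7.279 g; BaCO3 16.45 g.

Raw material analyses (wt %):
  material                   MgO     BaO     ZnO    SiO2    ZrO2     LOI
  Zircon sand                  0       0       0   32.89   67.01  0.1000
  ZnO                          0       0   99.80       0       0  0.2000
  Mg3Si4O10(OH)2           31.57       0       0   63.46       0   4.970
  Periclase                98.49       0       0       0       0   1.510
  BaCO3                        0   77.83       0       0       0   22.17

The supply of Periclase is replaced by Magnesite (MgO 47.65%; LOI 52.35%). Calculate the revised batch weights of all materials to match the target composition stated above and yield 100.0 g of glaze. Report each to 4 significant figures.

Revised batch per 100.0 g glaze:
  Zircon sand: 19.88 g
  ZnO: 9.623 g
  Mg3Si4O10(OH)2: 53.22 g
  Magnesite: 15.05 g
  BaCO3: 16.45 g
Total batch = 114.2 g; LOI loss = 14.21 g

Mid-chain values are shown, with 4-significant-figure rounding, on the page; exact precision is kept throughout — each reported value takes exactly one rounding. Derived quantities, which include the totals, the yield, net glass mass, ignition loss, the five compositions, are re-derived in full precision, as they appear in problem or answer, starting from the weights for 100.0 g of glass.
Oxide mass targets, per 100.0 g glaze:
  MgO: 23.97% × 100.0 = 23.97 g
  BaO: 12.80% × 100.0 = 12.80 g
  ZnO: 9.604% × 100.0 = 9.604 g
  SiO2: 40.31% × 100.0 = 40.31 g
  ZrO2: 13.32% × 100.0 = 13.32 g
Balance tally, oxide-wise, on the weights just shown, for the quoted basis mass (target by target, the sums agree net of answer rounding effects):
  MgO: 53.22·0.3157 + 15.05·0.4765 = 23.97 g (target 23.97 g)
  BaO: 16.45·0.7783 = 12.80 g (target 12.80 g)
  ZnO: 9.623·0.9980 = 9.604 g (target 9.604 g)
  SiO2: 19.88·0.3289 + 53.22·0.6346 = 40.31 g (target 40.31 g)
  ZrO2: 19.88·0.6701 = 13.32 g (target 13.32 g)
Glass-mass bookkeeping: net batch after ignition = 100.0 g (the targets, summed, come to 100.0 g; stated basis 100.0 g — any gap is answer rounding).
Whole-batch sum: Σ batch = 114.2 g; LOI removed, Σ of batch·LOI: 14.21 g; yield = glass ÷ total batch = 87.56%.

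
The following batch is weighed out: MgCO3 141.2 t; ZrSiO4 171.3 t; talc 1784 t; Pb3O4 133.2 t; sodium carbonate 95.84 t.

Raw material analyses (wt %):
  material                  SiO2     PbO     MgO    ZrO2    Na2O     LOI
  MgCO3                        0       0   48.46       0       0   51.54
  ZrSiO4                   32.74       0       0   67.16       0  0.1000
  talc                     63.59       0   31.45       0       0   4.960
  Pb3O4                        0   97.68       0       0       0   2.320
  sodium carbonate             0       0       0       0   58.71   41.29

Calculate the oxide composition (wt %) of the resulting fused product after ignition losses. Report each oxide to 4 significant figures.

Each numeric step carries full float precision throughout; mid-chain values are displayed rounded to four significant digits when written out — a single rounding finalizes every reported value — all derived quantities (yield, LOI, net glass mass, five oxide percentages, totals) are computed starting from the weights on 2121 t of glass at full precision, exactly as shown in either problem or answer.
Delivered oxide masses:
  SiO2: 171.3·0.3274 + 1784·0.6359 = 1191 t
  PbO: 133.2·0.9768 = 130.1 t
  MgO: 141.2·0.4846 + 1784·0.3145 = 629.5 t
  ZrO2: 171.3·0.6716 = 115.0 t
  Na2O: 95.84·0.5871 = 56.27 t
LOI: 141.2·0.5154 + 171.3·0.001000 + 1784·0.04960 + 133.2·0.02320 + 95.84·0.4129 = 204.1 t
Resulting glass, batch − LOI: 2326 − 204.1 = 2121 t (equal to the oxide-mass sum)
wt % = 100 × oxide mass / glass mass

Glass mass = 2121 t (batch 2326 − LOI 204.1).
Composition: SiO2 56.12%, PbO 6.133%, MgO 29.67%, ZrO2 5.423%, Na2O 2.652%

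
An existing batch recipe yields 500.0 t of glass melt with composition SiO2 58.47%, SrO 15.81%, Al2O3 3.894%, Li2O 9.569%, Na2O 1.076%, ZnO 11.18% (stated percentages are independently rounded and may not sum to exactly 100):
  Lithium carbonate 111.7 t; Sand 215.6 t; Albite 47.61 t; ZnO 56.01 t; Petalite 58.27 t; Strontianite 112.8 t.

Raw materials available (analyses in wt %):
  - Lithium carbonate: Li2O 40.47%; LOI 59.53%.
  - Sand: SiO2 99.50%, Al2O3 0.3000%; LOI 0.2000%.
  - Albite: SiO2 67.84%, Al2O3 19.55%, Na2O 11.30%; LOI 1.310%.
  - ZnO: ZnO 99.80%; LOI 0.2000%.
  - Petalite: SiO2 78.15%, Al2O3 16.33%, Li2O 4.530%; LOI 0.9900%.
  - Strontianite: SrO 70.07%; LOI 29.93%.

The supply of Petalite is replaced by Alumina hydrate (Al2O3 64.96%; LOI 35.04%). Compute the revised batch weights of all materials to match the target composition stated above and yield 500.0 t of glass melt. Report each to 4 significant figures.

Intermediates are shown (rounded to 4 significant digits) on the page; the whole derivation keeps full float precision at each step; each reported value takes just one rounding — all derived quantities are rebuilt at full float precision (LOI, the totals, the six compositions, glass mass, yield) from the weighed amounts at 500.0 t of glass as they appear in question or answer.
Target oxide masses per 500.0 t glass melt:
  SiO2: 58.47% × 500.0 = 292.4 t
  SrO: 15.81% × 500.0 = 79.05 t
  Al2O3: 3.894% × 500.0 = 19.47 t
  Li2O: 9.569% × 500.0 = 47.84 t
  Na2O: 1.076% × 500.0 = 5.380 t
  ZnO: 11.18% × 500.0 = 55.90 t
Sums-versus-targets review applying the batch weights above, against the basis in use (summed amounts equal target values modulo rounding of the values):
  SiO2: 261.4·0.9950 + 47.61·0.6784 = 292.4 t (target 292.4 t)
  SrO: 112.8·0.7007 = 79.04 t (target 79.05 t)
  Al2O3: 261.4·0.003000 + 47.61·0.1955 + 14.44·0.6496 = 19.47 t (target 19.47 t)
  Li2O: 118.2·0.4047 = 47.84 t (target 47.84 t)
  Na2O: 47.61·0.1130 = 5.380 t (target 5.380 t)
  ZnO: 56.01·0.9980 = 55.90 t (target 55.90 t)
Glass mass check: batch total minus LOI = 500.0 t (the Σ of target masses is 500.0 t; the stated basis being 500.0 t — rounding explains the deltas).
Summing the batch: Σ batch = 610.5 t; ignition loss, Σ(batch × LOI) = 110.4 t; yield: glass divided by total = 81.91%.

Revised batch per 500.0 t glass melt:
  Lithium carbonate: 118.2 t
  Sand: 261.4 t
  Albite: 47.61 t
  ZnO: 56.01 t
  Alumina hydrate: 14.44 t
  Strontianite: 112.8 t
Total batch = 610.5 t; LOI loss = 110.4 t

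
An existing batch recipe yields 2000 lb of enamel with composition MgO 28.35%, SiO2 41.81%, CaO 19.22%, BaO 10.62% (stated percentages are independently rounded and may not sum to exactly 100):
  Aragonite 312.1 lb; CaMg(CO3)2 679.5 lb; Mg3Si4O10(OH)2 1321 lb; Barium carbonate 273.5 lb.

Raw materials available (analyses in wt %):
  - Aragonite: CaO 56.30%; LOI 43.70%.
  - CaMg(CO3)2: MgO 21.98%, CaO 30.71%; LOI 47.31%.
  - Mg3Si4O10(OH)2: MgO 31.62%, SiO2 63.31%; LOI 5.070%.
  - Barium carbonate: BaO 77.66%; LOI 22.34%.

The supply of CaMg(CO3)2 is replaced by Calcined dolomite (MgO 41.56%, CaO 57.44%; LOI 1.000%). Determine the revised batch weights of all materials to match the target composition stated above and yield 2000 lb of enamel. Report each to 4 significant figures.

Every computation maintains exact precision from first step to last. Working values are printed, rounded to four significant figures, on the page. A single rounding yields each reported value — all derived quantities are recomputed in exact precision (totals, the yield, LOI, four oxide percentages, net glass mass) from the batch weights per 2000 lb of glass, as written in problem or answer.
Oxide-by-oxide targets in 2000 lb enamel:
  MgO: 28.35% × 2000 = 567.0 lb
  SiO2: 41.81% × 2000 = 836.2 lb
  CaO: 19.22% × 2000 = 384.4 lb
  BaO: 10.62% × 2000 = 212.4 lb
Oxide-by-oxide audit using the reported weights, against the basis in use (delivered sums recover each target inside rounding margins):
  MgO: 359.4·0.4156 + 1321·0.3162 = 567.1 lb (target 567.0 lb)
  SiO2: 1321·0.6331 = 836.3 lb (target 836.2 lb)
  CaO: 316.1·0.5630 + 359.4·0.5744 = 384.4 lb (target 384.4 lb)
  BaO: 273.5·0.7766 = 212.4 lb (target 212.4 lb)
Glass-mass sanity pass: Σ batch − LOI loss = 2000 lb (the targets, summed, come to 2000 lb; the stated basis being 2000 lb — a pure rounding effect).
Adding the batch up: Σ batch = 2270 lb; ignition loss, Σ(batch × LOI) = 269.8 lb; glass ÷ batch gives a yield of 88.11%.

Revised batch per 2000 lb enamel:
  Aragonite: 316.1 lb
  Calcined dolomite: 359.4 lb
  Mg3Si4O10(OH)2: 1321 lb
  Barium carbonate: 273.5 lb
Total batch = 2270 lb; LOI loss = 269.8 lb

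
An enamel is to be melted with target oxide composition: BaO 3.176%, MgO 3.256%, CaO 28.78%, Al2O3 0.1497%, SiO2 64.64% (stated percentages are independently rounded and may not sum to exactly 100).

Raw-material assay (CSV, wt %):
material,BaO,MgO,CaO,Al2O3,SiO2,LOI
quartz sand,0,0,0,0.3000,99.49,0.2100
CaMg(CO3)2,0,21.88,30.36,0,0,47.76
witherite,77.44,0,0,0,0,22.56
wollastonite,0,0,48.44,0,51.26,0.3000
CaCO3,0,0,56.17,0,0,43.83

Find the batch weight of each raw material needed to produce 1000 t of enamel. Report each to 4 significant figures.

Batch per 1000 t enamel:
  quartz sand: 499.0 t
  CaMg(CO3)2: 148.8 t
  witherite: 41.01 t
  wollastonite: 292.5 t
  CaCO3: 179.7 t
Total batch = 1161 t; LOI loss = 161.0 t; yield = 86.13%

The working math carries full float precision through the solve — in-progress results appear with 4-significant-figure rounding as written — exactly one rounding goes into every reported number; all derived quantities are recomputed in exact precision (net glass mass, ignition loss, five oxide percentages, the yield, the totals) using the weight values at 1000 t of glass as set out in question or answer.
Per-oxide target masses for 1000 t enamel:
  BaO: 3.176% × 1000 = 31.76 t
  MgO: 3.256% × 1000 = 32.56 t
  CaO: 28.78% × 1000 = 287.8 t
  Al2O3: 0.1497% × 1000 = 1.497 t
  SiO2: 64.64% × 1000 = 646.4 t
Mass-balance tally per oxide given the weights on record, against the basis in use (sums match the target masses up to rounding of the answer):
  BaO: 41.01·0.7744 = 31.76 t (target 31.76 t)
  MgO: 148.8·0.2188 = 32.56 t (target 32.56 t)
  CaO: 148.8·0.3036 + 292.5·0.4844 + 179.7·0.5617 = 287.8 t (target 287.8 t)
  Al2O3: 499.0·0.003000 = 1.497 t (target 1.497 t)
  SiO2: 499.0·0.9949 + 292.5·0.5126 = 646.4 t (target 646.4 t)
Mass balance on the glass: whole batch net of LOI = 1000 t (per-oxide target masses sum to 1000 t; versus the stated basis of 1000 t — any gap is answer rounding).
Adding the batch up: Σ batch = 1161 t; LOI removed, Σ of batch·LOI: 161.0 t; yield: glass divided by total = 86.13%.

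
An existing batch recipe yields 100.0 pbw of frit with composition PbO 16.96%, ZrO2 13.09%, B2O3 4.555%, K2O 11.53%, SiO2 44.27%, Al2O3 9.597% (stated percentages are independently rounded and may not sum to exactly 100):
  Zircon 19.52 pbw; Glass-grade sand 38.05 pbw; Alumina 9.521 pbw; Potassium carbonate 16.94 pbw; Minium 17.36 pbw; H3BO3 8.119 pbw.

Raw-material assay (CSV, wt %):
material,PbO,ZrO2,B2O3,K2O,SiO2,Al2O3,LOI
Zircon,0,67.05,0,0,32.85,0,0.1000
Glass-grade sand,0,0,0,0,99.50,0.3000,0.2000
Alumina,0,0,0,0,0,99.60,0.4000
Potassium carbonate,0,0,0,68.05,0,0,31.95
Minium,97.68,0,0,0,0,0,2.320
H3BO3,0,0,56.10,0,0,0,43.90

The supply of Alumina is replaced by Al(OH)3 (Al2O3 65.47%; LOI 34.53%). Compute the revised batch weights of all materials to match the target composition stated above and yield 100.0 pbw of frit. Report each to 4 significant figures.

In-progress results are shown (rounded to 4 significant digits) alongside each step — the working math keeps full precision from first step to last; each reported figure takes exactly one rounding; all derived quantities, which include totals, six oxide percentages, the yield, glass mass, LOI, are recomputed at full precision, as given in question or answer, using the weight values on 100.0 pbw of glass.
Target oxide masses per 100.0 pbw frit:
  PbO: 16.96% × 100.0 = 16.96 pbw
  ZrO2: 13.09% × 100.0 = 13.09 pbw
  B2O3: 4.555% × 100.0 = 4.555 pbw
  K2O: 11.53% × 100.0 = 11.53 pbw
  SiO2: 44.27% × 100.0 = 44.27 pbw
  Al2O3: 9.597% × 100.0 = 9.597 pbw
A balance pass over the oxides, given the weights on record, per the basis as stated (target by target, the sums agree within answer rounding):
  PbO: 17.36·0.9768 = 16.96 pbw (target 16.96 pbw)
  ZrO2: 19.52·0.6705 = 13.09 pbw (target 13.09 pbw)
  B2O3: 8.119·0.5610 = 4.555 pbw (target 4.555 pbw)
  K2O: 16.94·0.6805 = 11.53 pbw (target 11.53 pbw)
  SiO2: 19.52·0.3285 + 38.05·0.9950 = 44.27 pbw (target 44.27 pbw)
  Al2O3: 38.05·0.003000 + 14.48·0.6547 = 9.594 pbw (target 9.597 pbw)
Consistency of the glass mass: total charge less LOI = 99.99 pbw (the targets, summed, come to 100.0 pbw; against the stated basis, 100.0 pbw — any gap is answer rounding).
Total batch = Σ batch = 114.5 pbw; loss to ignition Σ batch·LOI = 14.47 pbw; yield, glass over the total, = 87.35%.

Revised batch per 100.0 pbw frit:
  Zircon: 19.52 pbw
  Glass-grade sand: 38.05 pbw
  Al(OH)3: 14.48 pbw
  Potassium carbonate: 16.94 pbw
  Minium: 17.36 pbw
  H3BO3: 8.119 pbw
Total batch = 114.5 pbw; LOI loss = 14.47 pbw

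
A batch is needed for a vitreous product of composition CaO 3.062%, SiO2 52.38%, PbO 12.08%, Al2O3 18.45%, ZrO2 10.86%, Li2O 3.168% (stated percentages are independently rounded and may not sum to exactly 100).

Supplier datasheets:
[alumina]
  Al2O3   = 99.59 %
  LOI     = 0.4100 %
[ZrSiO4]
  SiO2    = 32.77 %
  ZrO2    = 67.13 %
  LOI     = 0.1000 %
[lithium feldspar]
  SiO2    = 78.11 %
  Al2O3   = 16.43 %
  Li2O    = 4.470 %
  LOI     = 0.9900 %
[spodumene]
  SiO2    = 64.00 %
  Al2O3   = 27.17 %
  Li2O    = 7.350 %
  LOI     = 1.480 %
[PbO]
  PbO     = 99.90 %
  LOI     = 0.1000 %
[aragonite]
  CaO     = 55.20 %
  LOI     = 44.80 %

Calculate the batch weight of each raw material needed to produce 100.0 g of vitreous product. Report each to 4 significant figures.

Batch per 100.0 g vitreous product:
  alumina: 6.814 g
  ZrSiO4: 16.18 g
  lithium feldspar: 49.74 g
  spodumene: 12.85 g
  PbO: 12.09 g
  aragonite: 5.547 g
Total batch = 103.2 g; LOI loss = 3.224 g; yield = 96.88%

The intermediate values are printed rounded to 4 significant digits at each printed step; every computation holds exact precision at all times. Each reported value carries a single rounding — all derived quantities are recomputed at exact precision (six oxide percentages, the totals, yield, glass mass, LOI) from the batch weights for 100.0 g of glass, as quoted within the problem or the answer.
Per-oxide target masses for 100.0 g vitreous product:
  CaO: 3.062% × 100.0 = 3.062 g
  SiO2: 52.38% × 100.0 = 52.38 g
  PbO: 12.08% × 100.0 = 12.08 g
  Al2O3: 18.45% × 100.0 = 18.45 g
  ZrO2: 10.86% × 100.0 = 10.86 g
  Li2O: 3.168% × 100.0 = 3.168 g
Verifying the oxide balance per the reported batch figures, relative to the basis at hand (oxide sums agree with the targets once rounding is allowed for):
  CaO: 5.547·0.5520 = 3.062 g (target 3.062 g)
  SiO2: 16.18·0.3277 + 49.74·0.7811 + 12.85·0.6400 = 52.38 g (target 52.38 g)
  PbO: 12.09·0.9990 = 12.08 g (target 12.08 g)
  Al2O3: 6.814·0.9959 + 49.74·0.1643 + 12.85·0.2717 = 18.45 g (target 18.45 g)
  ZrO2: 16.18·0.6713 = 10.86 g (target 10.86 g)
  Li2O: 49.74·0.04470 + 12.85·0.07350 = 3.168 g (target 3.168 g)
Mass balance on the glass: total charge less LOI = 100.0 g (oxide target masses add up to 100.0 g; stated basis 100.0 g — rounding explains the deltas).
Batch grand total — Σ batch = 103.2 g; LOI removed, Σ of batch·LOI: 3.224 g; yield = glass ÷ total batch = 96.88%.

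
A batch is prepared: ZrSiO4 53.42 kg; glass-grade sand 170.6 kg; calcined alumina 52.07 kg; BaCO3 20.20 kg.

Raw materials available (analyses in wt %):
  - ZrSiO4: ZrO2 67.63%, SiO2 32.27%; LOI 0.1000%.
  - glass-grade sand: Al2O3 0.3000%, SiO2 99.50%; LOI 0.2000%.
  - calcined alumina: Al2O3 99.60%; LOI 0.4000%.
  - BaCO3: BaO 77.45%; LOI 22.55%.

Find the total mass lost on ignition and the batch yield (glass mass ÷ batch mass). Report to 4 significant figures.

In-progress results are shown, with 4-significant-figure rounding, in the working — the working math maintains full float precision at all times — each reported figure undergoes a single rounding — derived quantities, which include the four compositions, glass mass, totals, yield, ignition loss, are computed in full precision, as given in problem or answer, from the weighed amounts per 291.1 kg of glass.
LOI of each material in turn:
  ZrSiO4: 53.42 × 0.001000 = 0.05342 kg
  glass-grade sand: 170.6 × 0.002000 = 0.3412 kg
  calcined alumina: 52.07 × 0.004000 = 0.2083 kg
  BaCO3: 20.20 × 0.2255 = 4.555 kg
Total LOI = 5.158 kg
Glass = batch − LOI = 296.3 − 5.158 = 291.1 kg

LOI loss = 5.158 kg; glass = 291.1 kg; yield = 98.26%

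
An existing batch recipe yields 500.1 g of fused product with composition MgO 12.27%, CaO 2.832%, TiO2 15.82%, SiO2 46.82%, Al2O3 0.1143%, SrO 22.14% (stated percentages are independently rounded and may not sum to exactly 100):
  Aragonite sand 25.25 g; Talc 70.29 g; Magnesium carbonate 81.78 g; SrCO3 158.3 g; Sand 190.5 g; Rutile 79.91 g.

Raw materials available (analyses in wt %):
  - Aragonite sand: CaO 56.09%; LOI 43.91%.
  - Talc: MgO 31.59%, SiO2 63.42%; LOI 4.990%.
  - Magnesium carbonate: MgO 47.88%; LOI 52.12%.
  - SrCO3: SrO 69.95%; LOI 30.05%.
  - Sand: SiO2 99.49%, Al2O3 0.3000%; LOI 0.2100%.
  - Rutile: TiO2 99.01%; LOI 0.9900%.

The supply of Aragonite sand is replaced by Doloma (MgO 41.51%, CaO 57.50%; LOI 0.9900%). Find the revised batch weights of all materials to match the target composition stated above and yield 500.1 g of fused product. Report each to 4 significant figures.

Revised batch per 500.1 g fused product:
  Doloma: 24.63 g
  Talc: 70.29 g
  Magnesium carbonate: 60.43 g
  SrCO3: 158.3 g
  Sand: 190.5 g
  Rutile: 79.91 g
Total batch = 584.1 g; LOI loss = 84.01 g

All arithmetic carries full precision end to end — in-progress results are displayed rounded to four significant figures between the steps; every reported figure takes a single rounding; the derived quantities (net glass mass, the six compositions, LOI, yield, totals) are rebuilt in exact precision from the weighed amounts at 500.1 g of glass exactly as shown in the problem or answer text.
Target oxide masses per 500.1 g fused product:
  MgO: 12.27% × 500.1 = 61.36 g
  CaO: 2.832% × 500.1 = 14.16 g
  TiO2: 15.82% × 500.1 = 79.12 g
  SiO2: 46.82% × 500.1 = 234.1 g
  Al2O3: 0.1143% × 500.1 = 0.5716 g
  SrO: 22.14% × 500.1 = 110.7 g
Mass-balance tally per oxide per the reported batch figures, at the basis given (summed amounts equal target values once rounding is allowed for):
  MgO: 24.63·0.4151 + 70.29·0.3159 + 60.43·0.4788 = 61.36 g (target 61.36 g)
  CaO: 24.63·0.5750 = 14.16 g (target 14.16 g)
  TiO2: 79.91·0.9901 = 79.12 g (target 79.12 g)
  SiO2: 70.29·0.6342 + 190.5·0.9949 = 234.1 g (target 234.1 g)
  Al2O3: 190.5·0.003000 = 0.5715 g (target 0.5716 g)
  SrO: 158.3·0.6995 = 110.7 g (target 110.7 g)
Glass mass check: Σ batch − LOI loss = 500.1 g (the Σ of target masses is 500.1 g; the stated basis being 500.1 g — deltas are rounding alone).
Total batch = Σ batch = 584.1 g; LOI loss = Σ batch·LOI = 84.01 g; yield: glass divided by total = 85.62%.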